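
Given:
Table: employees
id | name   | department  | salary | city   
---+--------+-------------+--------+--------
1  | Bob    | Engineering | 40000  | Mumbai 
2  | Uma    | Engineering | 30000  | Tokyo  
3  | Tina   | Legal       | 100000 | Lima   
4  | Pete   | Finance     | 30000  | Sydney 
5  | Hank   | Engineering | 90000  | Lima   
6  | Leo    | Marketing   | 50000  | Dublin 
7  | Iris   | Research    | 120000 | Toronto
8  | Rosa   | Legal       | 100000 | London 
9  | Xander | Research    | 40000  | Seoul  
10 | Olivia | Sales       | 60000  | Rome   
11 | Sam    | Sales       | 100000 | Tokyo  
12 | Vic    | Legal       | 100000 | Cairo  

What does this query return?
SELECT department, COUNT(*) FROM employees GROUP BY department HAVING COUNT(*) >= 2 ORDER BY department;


Groups with count >= 2:
  Engineering: 3 -> PASS
  Legal: 3 -> PASS
  Research: 2 -> PASS
  Sales: 2 -> PASS
  Finance: 1 -> filtered out
  Marketing: 1 -> filtered out


4 groups:
Engineering, 3
Legal, 3
Research, 2
Sales, 2


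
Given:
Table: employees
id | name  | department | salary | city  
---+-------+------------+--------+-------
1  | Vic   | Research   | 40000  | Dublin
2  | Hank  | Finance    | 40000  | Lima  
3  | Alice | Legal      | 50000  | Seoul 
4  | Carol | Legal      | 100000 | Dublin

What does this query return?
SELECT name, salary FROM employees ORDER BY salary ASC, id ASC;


Sorting by salary ASC, then id ASC for ties

4 rows:
Vic, 40000
Hank, 40000
Alice, 50000
Carol, 100000


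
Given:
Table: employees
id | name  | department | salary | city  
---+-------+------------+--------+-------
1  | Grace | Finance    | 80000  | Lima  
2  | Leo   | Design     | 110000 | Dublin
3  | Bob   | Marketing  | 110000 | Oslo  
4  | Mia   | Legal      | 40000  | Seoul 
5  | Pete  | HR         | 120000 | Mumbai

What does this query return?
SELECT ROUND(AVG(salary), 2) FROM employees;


SUM(salary) = 460000
COUNT = 5
ROUND(AVG, 2) = ROUND(460000 / 5, 2) = 92000.0

92000.0


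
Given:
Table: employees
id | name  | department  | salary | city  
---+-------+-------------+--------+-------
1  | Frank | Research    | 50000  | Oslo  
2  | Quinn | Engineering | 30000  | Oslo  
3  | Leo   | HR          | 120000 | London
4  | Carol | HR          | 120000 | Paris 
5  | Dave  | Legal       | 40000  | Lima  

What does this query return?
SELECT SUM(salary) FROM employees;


SUM(salary) = 50000 + 30000 + 120000 + 120000 + 40000 = 360000

360000


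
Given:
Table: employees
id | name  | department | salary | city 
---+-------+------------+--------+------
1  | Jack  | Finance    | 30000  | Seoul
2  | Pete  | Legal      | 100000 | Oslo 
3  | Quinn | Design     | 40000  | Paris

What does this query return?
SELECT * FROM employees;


SELECT * returns all 3 rows with all columns

3 rows:
1, Jack, Finance, 30000, Seoul
2, Pete, Legal, 100000, Oslo
3, Quinn, Design, 40000, Paris


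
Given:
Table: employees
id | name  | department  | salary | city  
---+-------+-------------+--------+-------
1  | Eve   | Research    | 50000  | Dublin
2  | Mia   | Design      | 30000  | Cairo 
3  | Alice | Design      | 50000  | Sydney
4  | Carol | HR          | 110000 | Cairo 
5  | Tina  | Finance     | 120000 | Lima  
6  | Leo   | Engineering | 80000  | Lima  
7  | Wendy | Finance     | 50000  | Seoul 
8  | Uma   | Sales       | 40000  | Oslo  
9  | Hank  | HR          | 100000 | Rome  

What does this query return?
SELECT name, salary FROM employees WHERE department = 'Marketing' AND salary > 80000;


Filtering: department = 'Marketing' AND salary > 80000
Matching: 0 rows

Empty result set (0 rows)


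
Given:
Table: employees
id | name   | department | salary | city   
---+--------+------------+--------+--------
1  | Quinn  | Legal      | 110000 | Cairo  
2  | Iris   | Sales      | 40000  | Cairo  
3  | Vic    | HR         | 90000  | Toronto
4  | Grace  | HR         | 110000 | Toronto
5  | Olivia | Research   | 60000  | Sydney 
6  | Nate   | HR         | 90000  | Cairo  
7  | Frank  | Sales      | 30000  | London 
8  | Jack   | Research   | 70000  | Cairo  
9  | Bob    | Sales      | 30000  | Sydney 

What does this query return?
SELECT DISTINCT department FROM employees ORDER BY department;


All 'department' values (row order): Legal, Sales, HR, HR, Research, HR, Sales, Research, Sales
Removing duplicates leaves 4 unique value(s).

4 values:
HR
Legal
Research
Sales


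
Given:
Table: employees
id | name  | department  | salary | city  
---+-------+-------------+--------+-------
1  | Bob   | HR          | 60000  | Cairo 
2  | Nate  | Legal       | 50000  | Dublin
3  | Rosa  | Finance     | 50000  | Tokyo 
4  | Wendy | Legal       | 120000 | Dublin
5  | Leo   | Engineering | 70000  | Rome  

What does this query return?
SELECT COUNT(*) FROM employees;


COUNT(*) counts all rows

5


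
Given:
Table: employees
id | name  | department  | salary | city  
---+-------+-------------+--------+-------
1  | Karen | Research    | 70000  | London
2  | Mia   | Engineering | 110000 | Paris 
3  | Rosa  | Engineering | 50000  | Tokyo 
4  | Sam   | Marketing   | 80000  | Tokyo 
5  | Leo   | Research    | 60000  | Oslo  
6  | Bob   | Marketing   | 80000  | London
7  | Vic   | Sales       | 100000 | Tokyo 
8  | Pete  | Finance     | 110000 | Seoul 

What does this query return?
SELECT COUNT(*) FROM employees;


COUNT(*) counts all rows

8


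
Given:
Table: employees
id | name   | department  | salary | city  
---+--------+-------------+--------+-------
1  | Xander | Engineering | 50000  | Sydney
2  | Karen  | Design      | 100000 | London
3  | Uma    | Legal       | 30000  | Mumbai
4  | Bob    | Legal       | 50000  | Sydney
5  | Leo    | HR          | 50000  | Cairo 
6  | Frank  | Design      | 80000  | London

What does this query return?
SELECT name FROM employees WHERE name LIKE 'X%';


LIKE 'X%' matches names starting with 'X'
Matching: 1

1 rows:
Xander


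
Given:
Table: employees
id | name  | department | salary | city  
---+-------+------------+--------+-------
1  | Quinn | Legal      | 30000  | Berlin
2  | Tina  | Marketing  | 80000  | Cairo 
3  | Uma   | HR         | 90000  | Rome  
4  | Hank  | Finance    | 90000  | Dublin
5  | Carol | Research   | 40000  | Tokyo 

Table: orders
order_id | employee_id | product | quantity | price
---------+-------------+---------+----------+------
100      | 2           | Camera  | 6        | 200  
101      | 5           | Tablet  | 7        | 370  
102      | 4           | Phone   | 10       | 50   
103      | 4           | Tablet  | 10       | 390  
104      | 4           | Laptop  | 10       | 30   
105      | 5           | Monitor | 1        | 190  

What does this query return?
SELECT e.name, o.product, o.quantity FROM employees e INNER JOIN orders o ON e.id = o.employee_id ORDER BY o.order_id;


Joining employees.id = orders.employee_id:
  employee Tina (id=2) -> order Camera
  employee Carol (id=5) -> order Tablet
  employee Hank (id=4) -> order Phone
  employee Hank (id=4) -> order Tablet
  employee Hank (id=4) -> order Laptop
  employee Carol (id=5) -> order Monitor


6 rows:
Tina, Camera, 6
Carol, Tablet, 7
Hank, Phone, 10
Hank, Tablet, 10
Hank, Laptop, 10
Carol, Monitor, 1


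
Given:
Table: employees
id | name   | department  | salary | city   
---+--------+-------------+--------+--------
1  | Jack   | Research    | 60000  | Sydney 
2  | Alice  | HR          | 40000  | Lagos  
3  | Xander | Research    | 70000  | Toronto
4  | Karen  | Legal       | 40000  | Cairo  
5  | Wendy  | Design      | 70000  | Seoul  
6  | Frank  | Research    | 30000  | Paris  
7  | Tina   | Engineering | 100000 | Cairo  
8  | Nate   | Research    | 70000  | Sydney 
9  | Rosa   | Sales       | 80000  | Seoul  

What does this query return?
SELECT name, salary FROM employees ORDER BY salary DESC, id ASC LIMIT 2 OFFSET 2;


Sort by salary DESC (id ASC tiebreak), then skip 2 and take 2
Rows 3 through 4

2 rows:
Xander, 70000
Wendy, 70000


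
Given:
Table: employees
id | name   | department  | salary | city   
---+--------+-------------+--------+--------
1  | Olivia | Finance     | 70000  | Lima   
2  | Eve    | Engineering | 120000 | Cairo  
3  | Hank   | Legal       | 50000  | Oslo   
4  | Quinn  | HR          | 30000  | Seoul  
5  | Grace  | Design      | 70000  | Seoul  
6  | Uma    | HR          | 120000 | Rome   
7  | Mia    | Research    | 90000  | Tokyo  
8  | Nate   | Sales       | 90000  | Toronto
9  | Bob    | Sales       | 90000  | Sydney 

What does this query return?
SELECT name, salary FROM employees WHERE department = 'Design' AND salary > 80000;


Filtering: department = 'Design' AND salary > 80000
Matching: 0 rows

Empty result set (0 rows)


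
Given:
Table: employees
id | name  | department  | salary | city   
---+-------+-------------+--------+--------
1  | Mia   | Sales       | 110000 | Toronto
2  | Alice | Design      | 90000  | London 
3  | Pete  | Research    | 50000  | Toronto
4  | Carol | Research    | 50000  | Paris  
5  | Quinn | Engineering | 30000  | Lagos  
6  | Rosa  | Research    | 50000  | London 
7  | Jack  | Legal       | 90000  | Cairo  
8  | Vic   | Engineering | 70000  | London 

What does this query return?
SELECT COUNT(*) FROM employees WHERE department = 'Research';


Counting rows where department = 'Research'
  Pete -> MATCH
  Carol -> MATCH
  Rosa -> MATCH


3


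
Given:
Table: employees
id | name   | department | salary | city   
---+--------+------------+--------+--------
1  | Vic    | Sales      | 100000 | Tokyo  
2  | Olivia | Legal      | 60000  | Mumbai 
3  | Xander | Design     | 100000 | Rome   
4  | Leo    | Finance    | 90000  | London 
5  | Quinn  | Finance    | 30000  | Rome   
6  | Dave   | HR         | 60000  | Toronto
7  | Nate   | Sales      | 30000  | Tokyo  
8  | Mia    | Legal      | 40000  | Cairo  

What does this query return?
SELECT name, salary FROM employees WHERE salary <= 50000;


Filtering: salary <= 50000
Matching: 3 rows

3 rows:
Quinn, 30000
Nate, 30000
Mia, 40000


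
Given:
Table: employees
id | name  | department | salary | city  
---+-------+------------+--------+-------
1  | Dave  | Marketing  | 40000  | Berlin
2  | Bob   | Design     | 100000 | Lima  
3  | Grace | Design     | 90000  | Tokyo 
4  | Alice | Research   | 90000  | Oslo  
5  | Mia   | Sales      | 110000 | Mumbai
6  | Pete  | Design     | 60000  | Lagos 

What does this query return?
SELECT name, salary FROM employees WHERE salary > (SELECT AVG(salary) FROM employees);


Subquery: AVG(salary) = 81666.67
Filtering: salary > 81666.67
  Bob (100000) -> MATCH
  Grace (90000) -> MATCH
  Alice (90000) -> MATCH
  Mia (110000) -> MATCH


4 rows:
Bob, 100000
Grace, 90000
Alice, 90000
Mia, 110000


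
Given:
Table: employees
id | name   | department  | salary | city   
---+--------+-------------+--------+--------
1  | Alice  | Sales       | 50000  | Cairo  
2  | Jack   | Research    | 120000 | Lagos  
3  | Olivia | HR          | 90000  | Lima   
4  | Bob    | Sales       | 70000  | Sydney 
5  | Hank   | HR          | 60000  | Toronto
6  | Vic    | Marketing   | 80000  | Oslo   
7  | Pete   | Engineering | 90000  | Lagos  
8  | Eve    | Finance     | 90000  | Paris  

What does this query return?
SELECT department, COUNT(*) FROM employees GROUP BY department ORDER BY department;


Assigning each row to its department group:
  Alice -> Sales
  Jack -> Research
  Olivia -> HR
  Bob -> Sales
  Hank -> HR
  Vic -> Marketing
  Pete -> Engineering
  Eve -> Finance


6 groups:
Engineering, 1
Finance, 1
HR, 2
Marketing, 1
Research, 1
Sales, 2


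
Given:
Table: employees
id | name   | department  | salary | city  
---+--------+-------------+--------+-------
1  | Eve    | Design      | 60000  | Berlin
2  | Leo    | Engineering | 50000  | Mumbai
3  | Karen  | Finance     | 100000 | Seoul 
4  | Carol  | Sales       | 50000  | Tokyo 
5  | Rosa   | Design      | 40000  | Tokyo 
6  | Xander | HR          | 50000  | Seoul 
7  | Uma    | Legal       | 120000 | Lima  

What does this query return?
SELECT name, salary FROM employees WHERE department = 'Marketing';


Filtering: department = 'Marketing'
Matching rows: 0

Empty result set (0 rows)


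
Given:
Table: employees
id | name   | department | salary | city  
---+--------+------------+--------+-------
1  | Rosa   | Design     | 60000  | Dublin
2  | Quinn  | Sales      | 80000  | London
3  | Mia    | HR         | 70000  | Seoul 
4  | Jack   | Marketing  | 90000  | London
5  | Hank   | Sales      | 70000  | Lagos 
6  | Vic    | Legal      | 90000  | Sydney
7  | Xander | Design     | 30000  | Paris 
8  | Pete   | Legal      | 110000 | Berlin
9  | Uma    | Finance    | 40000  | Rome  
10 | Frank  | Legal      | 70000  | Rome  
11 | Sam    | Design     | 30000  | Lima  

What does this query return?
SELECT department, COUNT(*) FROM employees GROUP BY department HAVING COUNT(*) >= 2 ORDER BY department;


Groups with count >= 2:
  Design: 3 -> PASS
  Legal: 3 -> PASS
  Sales: 2 -> PASS
  Finance: 1 -> filtered out
  HR: 1 -> filtered out
  Marketing: 1 -> filtered out


3 groups:
Design, 3
Legal, 3
Sales, 2


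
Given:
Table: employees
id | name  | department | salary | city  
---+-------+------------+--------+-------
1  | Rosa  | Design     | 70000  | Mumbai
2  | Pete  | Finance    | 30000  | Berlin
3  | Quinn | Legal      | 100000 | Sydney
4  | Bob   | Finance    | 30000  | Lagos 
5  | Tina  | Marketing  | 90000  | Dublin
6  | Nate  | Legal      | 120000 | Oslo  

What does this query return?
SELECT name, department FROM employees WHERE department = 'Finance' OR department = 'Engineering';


Filtering: department = 'Finance' OR 'Engineering'
Matching: 2 rows

2 rows:
Pete, Finance
Bob, Finance


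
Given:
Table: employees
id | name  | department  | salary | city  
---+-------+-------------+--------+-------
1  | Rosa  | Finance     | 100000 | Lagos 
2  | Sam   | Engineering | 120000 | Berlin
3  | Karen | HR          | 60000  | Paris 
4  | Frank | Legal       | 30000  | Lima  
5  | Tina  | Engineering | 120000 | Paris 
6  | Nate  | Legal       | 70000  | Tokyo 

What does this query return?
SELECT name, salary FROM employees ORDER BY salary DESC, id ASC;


Sorting by salary DESC, then id ASC for ties

6 rows:
Sam, 120000
Tina, 120000
Rosa, 100000
Nate, 70000
Karen, 60000
Frank, 30000


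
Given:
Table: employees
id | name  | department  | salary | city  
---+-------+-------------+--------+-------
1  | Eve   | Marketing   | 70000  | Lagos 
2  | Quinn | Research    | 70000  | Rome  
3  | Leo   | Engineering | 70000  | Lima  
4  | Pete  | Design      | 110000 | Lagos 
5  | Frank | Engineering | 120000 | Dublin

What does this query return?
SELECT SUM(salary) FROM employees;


SUM(salary) = 70000 + 70000 + 70000 + 110000 + 120000 = 440000

440000


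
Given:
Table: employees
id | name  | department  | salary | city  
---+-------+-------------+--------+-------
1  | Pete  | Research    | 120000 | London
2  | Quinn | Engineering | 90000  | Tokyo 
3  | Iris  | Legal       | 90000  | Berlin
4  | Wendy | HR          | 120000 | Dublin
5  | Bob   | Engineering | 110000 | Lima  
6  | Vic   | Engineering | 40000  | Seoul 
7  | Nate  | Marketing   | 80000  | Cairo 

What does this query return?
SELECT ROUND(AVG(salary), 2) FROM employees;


SUM(salary) = 650000
COUNT = 7
ROUND(AVG, 2) = ROUND(650000 / 7, 2) = 92857.14

92857.14


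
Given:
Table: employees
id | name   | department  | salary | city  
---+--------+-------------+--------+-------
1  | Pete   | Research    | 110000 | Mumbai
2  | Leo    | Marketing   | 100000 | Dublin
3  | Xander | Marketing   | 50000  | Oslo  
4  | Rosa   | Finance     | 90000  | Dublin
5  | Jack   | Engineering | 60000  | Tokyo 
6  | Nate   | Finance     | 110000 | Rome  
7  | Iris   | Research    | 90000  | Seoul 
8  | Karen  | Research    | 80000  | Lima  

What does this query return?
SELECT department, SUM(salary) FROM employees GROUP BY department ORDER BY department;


Summing salary within each department:
  Engineering: 60000 = 60000
  Finance: 90000 + 110000 = 200000
  Marketing: 100000 + 50000 = 150000
  Research: 110000 + 90000 + 80000 = 280000


4 groups:
Engineering, 60000
Finance, 200000
Marketing, 150000
Research, 280000


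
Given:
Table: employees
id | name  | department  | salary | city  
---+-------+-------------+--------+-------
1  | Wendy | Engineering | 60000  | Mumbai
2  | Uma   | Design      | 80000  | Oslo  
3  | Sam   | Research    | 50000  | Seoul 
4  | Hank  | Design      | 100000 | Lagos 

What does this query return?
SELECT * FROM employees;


SELECT * returns all 4 rows with all columns

4 rows:
1, Wendy, Engineering, 60000, Mumbai
2, Uma, Design, 80000, Oslo
3, Sam, Research, 50000, Seoul
4, Hank, Design, 100000, Lagos


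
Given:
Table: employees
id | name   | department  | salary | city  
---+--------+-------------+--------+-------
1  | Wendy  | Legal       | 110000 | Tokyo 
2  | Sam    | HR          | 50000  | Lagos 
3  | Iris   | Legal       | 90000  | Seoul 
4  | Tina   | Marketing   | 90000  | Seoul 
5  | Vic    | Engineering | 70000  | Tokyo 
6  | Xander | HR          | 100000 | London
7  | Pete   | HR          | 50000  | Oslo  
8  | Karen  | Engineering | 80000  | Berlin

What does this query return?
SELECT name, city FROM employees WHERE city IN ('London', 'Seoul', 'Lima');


Filtering: city IN ('London', 'Seoul', 'Lima')
Matching: 3 rows

3 rows:
Iris, Seoul
Tina, Seoul
Xander, London


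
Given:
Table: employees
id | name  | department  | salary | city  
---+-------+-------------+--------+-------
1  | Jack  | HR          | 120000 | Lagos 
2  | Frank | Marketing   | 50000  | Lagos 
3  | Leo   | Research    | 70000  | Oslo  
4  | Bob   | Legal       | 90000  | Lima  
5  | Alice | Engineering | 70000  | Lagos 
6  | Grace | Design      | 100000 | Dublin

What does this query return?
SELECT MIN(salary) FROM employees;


Salaries: 120000, 50000, 70000, 90000, 70000, 100000
MIN = 50000

50000


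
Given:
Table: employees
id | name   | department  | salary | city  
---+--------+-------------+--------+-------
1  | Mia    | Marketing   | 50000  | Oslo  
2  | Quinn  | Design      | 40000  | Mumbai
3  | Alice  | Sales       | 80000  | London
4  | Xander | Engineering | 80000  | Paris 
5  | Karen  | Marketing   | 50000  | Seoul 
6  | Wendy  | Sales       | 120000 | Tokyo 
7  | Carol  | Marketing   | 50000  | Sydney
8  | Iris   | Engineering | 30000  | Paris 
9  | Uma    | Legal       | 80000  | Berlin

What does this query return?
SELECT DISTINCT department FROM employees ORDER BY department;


All 'department' values (row order): Marketing, Design, Sales, Engineering, Marketing, Sales, Marketing, Engineering, Legal
Removing duplicates leaves 5 unique value(s).

5 values:
Design
Engineering
Legal
Marketing
Sales


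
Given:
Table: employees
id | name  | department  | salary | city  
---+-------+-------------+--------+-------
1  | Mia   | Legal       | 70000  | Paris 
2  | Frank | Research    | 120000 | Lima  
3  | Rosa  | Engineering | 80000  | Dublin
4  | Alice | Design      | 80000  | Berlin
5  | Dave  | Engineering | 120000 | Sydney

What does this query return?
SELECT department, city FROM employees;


Projecting columns: department, city

5 rows:
Legal, Paris
Research, Lima
Engineering, Dublin
Design, Berlin
Engineering, Sydney


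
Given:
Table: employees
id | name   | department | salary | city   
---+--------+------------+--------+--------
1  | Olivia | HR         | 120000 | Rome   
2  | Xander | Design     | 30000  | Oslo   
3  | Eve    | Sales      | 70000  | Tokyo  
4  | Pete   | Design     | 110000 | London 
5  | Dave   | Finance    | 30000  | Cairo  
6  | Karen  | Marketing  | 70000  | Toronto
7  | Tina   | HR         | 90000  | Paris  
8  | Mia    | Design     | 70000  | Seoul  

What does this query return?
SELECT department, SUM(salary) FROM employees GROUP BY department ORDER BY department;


Summing salary within each department:
  Design: 30000 + 110000 + 70000 = 210000
  Finance: 30000 = 30000
  HR: 120000 + 90000 = 210000
  Marketing: 70000 = 70000
  Sales: 70000 = 70000


5 groups:
Design, 210000
Finance, 30000
HR, 210000
Marketing, 70000
Sales, 70000


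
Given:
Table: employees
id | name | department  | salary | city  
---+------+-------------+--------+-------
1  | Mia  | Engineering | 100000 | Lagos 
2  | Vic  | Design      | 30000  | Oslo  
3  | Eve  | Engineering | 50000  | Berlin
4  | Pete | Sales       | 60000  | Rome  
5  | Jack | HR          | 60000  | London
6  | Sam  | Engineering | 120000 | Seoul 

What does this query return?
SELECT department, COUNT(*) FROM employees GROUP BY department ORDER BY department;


Assigning each row to its department group:
  Mia -> Engineering
  Vic -> Design
  Eve -> Engineering
  Pete -> Sales
  Jack -> HR
  Sam -> Engineering


4 groups:
Design, 1
Engineering, 3
HR, 1
Sales, 1


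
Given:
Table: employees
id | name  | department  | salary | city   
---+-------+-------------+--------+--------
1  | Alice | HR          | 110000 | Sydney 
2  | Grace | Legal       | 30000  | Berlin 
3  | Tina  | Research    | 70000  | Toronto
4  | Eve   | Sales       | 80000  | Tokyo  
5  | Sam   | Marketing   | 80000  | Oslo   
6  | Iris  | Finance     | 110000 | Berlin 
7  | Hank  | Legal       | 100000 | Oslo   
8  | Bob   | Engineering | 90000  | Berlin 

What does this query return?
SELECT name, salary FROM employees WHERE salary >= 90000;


Filtering: salary >= 90000
Matching: 4 rows

4 rows:
Alice, 110000
Iris, 110000
Hank, 100000
Bob, 90000


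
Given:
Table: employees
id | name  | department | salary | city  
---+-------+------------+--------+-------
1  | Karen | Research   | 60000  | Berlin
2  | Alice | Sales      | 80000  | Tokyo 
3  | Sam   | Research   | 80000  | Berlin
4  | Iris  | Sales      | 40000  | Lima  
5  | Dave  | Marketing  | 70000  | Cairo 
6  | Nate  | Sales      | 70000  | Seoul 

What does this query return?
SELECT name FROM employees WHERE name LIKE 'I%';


LIKE 'I%' matches names starting with 'I'
Matching: 1

1 rows:
Iris


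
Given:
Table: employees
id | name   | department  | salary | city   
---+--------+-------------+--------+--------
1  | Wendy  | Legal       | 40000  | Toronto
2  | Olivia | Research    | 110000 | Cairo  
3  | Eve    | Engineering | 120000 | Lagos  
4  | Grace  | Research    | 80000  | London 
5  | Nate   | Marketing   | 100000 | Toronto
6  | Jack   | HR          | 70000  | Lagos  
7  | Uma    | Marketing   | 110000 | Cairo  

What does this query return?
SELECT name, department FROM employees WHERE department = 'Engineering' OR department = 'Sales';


Filtering: department = 'Engineering' OR 'Sales'
Matching: 1 rows

1 rows:
Eve, Engineering


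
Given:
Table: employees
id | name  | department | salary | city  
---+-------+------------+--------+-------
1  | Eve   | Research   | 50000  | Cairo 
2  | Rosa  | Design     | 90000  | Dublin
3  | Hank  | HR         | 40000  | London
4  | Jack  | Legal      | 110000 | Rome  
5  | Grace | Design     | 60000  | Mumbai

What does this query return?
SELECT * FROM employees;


SELECT * returns all 5 rows with all columns

5 rows:
1, Eve, Research, 50000, Cairo
2, Rosa, Design, 90000, Dublin
3, Hank, HR, 40000, London
4, Jack, Legal, 110000, Rome
5, Grace, Design, 60000, Mumbai


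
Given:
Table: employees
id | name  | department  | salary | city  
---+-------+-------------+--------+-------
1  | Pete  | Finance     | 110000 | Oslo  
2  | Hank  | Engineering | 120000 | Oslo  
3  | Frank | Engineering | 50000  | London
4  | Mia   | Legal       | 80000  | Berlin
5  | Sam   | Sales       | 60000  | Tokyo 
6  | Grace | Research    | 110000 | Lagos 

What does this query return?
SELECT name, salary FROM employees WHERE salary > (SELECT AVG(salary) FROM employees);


Subquery: AVG(salary) = 88333.33
Filtering: salary > 88333.33
  Pete (110000) -> MATCH
  Hank (120000) -> MATCH
  Grace (110000) -> MATCH


3 rows:
Pete, 110000
Hank, 120000
Grace, 110000


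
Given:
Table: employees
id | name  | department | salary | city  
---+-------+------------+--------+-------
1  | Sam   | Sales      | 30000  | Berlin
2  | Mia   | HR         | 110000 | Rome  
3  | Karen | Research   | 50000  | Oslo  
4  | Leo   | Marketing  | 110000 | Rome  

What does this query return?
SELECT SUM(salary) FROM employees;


SUM(salary) = 30000 + 110000 + 50000 + 110000 = 300000

300000


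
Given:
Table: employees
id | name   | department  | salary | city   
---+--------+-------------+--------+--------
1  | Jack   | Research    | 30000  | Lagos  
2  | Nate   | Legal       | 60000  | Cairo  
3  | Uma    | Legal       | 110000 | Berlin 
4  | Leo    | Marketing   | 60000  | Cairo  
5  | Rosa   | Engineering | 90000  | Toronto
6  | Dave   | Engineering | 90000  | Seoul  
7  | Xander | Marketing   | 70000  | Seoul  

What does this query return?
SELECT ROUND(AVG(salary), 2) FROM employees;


SUM(salary) = 510000
COUNT = 7
ROUND(AVG, 2) = ROUND(510000 / 7, 2) = 72857.14

72857.14


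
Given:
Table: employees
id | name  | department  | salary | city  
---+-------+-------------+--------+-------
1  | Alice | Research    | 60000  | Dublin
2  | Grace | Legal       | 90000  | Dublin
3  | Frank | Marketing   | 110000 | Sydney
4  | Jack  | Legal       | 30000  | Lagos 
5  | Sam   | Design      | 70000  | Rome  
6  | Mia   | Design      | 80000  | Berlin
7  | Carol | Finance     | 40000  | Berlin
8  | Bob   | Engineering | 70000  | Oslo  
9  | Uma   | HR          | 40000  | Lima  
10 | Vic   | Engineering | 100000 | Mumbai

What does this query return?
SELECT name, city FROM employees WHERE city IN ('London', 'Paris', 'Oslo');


Filtering: city IN ('London', 'Paris', 'Oslo')
Matching: 1 rows

1 rows:
Bob, Oslo


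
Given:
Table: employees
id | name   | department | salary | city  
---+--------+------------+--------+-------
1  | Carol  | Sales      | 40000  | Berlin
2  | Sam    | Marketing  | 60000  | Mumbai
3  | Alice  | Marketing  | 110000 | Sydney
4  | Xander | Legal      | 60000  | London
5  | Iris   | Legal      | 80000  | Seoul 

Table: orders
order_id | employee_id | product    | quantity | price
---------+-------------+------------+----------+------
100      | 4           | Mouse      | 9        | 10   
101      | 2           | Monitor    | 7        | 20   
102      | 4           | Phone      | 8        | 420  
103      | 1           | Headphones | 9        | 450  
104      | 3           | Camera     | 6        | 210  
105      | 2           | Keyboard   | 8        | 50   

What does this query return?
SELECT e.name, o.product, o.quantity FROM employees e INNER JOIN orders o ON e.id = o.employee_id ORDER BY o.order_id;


Joining employees.id = orders.employee_id:
  employee Xander (id=4) -> order Mouse
  employee Sam (id=2) -> order Monitor
  employee Xander (id=4) -> order Phone
  employee Carol (id=1) -> order Headphones
  employee Alice (id=3) -> order Camera
  employee Sam (id=2) -> order Keyboard


6 rows:
Xander, Mouse, 9
Sam, Monitor, 7
Xander, Phone, 8
Carol, Headphones, 9
Alice, Camera, 6
Sam, Keyboard, 8


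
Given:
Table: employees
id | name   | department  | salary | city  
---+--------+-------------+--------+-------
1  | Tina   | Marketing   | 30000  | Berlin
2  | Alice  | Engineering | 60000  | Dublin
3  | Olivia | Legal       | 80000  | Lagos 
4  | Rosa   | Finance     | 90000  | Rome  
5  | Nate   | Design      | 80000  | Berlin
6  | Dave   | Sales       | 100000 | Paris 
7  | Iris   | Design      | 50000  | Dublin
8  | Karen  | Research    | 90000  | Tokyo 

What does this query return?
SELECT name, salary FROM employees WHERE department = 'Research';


Filtering: department = 'Research'
Matching rows: 1

1 rows:
Karen, 90000


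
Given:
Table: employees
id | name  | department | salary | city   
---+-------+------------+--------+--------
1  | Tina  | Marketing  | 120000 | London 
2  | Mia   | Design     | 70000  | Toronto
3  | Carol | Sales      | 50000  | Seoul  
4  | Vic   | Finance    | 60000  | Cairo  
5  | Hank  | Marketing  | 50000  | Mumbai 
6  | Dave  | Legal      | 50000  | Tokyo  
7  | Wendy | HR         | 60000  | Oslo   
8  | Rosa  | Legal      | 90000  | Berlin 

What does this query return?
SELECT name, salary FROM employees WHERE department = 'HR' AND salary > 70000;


Filtering: department = 'HR' AND salary > 70000
Matching: 0 rows

Empty result set (0 rows)


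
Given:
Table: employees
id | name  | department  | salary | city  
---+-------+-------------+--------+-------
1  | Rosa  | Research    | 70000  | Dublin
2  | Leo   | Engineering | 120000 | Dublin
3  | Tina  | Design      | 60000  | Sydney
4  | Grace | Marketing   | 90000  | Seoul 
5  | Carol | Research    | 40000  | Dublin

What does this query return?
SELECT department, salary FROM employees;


Projecting columns: department, salary

5 rows:
Research, 70000
Engineering, 120000
Design, 60000
Marketing, 90000
Research, 40000


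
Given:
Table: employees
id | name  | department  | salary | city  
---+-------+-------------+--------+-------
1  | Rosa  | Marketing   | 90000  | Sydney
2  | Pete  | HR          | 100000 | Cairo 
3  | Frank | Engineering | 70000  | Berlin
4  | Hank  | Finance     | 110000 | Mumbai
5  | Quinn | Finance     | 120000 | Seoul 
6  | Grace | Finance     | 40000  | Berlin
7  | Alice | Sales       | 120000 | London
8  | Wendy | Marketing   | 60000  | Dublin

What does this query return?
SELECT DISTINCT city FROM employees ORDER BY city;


All 'city' values (row order): Sydney, Cairo, Berlin, Mumbai, Seoul, Berlin, London, Dublin
Removing duplicates leaves 7 unique value(s).

7 values:
Berlin
Cairo
Dublin
London
Mumbai
Seoul
Sydney


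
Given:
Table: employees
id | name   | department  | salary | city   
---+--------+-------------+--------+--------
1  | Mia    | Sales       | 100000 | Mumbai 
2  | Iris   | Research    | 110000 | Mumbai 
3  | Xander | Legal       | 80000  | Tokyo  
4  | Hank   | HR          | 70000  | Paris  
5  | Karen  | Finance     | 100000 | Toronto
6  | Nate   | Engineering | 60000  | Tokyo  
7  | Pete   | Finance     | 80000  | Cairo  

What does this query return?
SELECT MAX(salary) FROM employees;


Salaries: 100000, 110000, 80000, 70000, 100000, 60000, 80000
MAX = 110000

110000


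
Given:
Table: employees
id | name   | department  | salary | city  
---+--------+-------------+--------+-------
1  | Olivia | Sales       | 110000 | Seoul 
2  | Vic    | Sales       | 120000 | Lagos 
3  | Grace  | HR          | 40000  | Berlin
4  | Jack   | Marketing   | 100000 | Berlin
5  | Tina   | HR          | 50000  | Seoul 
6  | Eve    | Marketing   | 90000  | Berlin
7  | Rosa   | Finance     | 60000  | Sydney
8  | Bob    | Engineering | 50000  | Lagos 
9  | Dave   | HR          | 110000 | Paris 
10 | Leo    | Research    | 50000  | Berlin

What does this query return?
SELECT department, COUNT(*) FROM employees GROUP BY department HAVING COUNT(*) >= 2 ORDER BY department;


Groups with count >= 2:
  HR: 3 -> PASS
  Marketing: 2 -> PASS
  Sales: 2 -> PASS
  Engineering: 1 -> filtered out
  Finance: 1 -> filtered out
  Research: 1 -> filtered out


3 groups:
HR, 3
Marketing, 2
Sales, 2


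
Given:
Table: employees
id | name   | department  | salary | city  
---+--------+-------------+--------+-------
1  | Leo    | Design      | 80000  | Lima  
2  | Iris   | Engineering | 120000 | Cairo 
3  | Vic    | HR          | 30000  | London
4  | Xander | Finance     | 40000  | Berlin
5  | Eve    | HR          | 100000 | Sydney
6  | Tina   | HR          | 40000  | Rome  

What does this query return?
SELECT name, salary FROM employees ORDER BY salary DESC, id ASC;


Sorting by salary DESC, then id ASC for ties

6 rows:
Iris, 120000
Eve, 100000
Leo, 80000
Xander, 40000
Tina, 40000
Vic, 30000


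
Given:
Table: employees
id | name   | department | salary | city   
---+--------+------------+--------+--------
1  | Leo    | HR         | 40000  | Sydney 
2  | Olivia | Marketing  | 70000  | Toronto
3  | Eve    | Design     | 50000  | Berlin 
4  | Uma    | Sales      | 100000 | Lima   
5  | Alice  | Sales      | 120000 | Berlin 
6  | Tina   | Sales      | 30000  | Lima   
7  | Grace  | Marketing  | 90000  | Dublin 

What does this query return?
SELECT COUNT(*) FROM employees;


COUNT(*) counts all rows

7


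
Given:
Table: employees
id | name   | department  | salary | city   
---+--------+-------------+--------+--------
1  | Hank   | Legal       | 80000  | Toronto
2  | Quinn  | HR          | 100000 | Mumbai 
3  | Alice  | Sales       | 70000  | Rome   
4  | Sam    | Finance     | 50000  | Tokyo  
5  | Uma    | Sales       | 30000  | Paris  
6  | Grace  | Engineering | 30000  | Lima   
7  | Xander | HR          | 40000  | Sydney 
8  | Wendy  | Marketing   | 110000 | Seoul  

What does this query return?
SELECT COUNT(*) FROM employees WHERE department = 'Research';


Counting rows where department = 'Research'


0


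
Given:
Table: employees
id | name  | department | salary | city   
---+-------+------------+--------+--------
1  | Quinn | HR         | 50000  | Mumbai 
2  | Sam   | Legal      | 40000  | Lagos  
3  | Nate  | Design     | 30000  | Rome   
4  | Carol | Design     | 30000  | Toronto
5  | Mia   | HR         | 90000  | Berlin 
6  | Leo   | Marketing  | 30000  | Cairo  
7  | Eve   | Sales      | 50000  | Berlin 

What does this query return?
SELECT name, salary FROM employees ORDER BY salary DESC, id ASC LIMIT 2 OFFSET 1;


Sort by salary DESC (id ASC tiebreak), then skip 1 and take 2
Rows 2 through 3

2 rows:
Quinn, 50000
Eve, 50000


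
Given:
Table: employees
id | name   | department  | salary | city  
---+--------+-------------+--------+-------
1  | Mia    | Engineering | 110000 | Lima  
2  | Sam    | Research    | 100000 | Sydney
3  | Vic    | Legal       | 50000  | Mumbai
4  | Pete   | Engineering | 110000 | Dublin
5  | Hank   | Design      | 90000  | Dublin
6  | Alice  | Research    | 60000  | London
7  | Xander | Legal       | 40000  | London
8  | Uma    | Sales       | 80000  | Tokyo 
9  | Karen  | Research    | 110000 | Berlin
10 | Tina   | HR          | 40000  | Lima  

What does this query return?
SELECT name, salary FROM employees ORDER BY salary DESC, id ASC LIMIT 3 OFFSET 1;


Sort by salary DESC (id ASC tiebreak), then skip 1 and take 3
Rows 2 through 4

3 rows:
Pete, 110000
Karen, 110000
Sam, 100000


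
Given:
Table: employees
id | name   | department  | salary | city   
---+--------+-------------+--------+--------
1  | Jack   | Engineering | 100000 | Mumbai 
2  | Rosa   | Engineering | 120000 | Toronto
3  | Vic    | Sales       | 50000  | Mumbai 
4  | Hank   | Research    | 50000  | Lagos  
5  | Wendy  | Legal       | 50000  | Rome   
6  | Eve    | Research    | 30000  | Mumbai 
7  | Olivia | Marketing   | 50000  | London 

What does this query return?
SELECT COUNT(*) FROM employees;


COUNT(*) counts all rows

7


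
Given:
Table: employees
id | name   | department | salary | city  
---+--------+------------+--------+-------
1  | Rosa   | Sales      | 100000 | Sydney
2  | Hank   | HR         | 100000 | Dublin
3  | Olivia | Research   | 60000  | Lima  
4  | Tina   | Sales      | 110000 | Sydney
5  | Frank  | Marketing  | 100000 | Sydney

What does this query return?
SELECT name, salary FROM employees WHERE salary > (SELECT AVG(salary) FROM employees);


Subquery: AVG(salary) = 94000.0
Filtering: salary > 94000.0
  Rosa (100000) -> MATCH
  Hank (100000) -> MATCH
  Tina (110000) -> MATCH
  Frank (100000) -> MATCH


4 rows:
Rosa, 100000
Hank, 100000
Tina, 110000
Frank, 100000


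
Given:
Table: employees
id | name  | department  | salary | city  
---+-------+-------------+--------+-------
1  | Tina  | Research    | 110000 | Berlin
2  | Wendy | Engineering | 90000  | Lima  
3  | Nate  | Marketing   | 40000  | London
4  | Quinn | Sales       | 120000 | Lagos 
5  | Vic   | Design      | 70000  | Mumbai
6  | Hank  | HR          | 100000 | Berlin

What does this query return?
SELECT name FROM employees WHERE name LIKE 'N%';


LIKE 'N%' matches names starting with 'N'
Matching: 1

1 rows:
Nate


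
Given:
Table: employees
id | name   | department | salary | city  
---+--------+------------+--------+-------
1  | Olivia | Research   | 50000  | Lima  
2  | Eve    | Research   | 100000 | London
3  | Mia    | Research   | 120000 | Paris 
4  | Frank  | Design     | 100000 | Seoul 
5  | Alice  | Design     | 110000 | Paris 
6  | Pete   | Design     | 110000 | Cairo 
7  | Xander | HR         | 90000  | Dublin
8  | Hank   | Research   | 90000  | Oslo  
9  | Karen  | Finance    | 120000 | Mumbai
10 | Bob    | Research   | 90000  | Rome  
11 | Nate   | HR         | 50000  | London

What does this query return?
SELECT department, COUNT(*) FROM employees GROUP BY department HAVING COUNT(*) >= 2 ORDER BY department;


Groups with count >= 2:
  Design: 3 -> PASS
  HR: 2 -> PASS
  Research: 5 -> PASS
  Finance: 1 -> filtered out


3 groups:
Design, 3
HR, 2
Research, 5


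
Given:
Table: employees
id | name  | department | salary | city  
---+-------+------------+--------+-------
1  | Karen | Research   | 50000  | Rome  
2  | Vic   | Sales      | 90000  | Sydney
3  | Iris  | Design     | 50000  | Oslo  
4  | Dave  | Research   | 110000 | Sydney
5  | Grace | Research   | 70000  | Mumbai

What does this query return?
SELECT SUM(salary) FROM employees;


SUM(salary) = 50000 + 90000 + 50000 + 110000 + 70000 = 370000

370000


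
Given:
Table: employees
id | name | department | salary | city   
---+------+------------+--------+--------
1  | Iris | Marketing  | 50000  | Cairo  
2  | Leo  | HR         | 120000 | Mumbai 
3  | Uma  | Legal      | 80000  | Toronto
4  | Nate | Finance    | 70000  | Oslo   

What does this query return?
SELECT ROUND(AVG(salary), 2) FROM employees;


SUM(salary) = 320000
COUNT = 4
ROUND(AVG, 2) = ROUND(320000 / 4, 2) = 80000.0

80000.0


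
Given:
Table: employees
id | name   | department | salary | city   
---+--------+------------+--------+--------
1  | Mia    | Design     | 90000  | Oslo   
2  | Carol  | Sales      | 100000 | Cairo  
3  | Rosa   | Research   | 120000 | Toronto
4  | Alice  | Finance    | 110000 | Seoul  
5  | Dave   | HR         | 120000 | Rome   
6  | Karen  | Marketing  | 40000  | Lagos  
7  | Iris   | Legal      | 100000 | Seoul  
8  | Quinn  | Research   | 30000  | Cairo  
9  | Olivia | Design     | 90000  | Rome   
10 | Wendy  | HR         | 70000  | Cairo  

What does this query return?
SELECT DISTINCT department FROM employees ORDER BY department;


All 'department' values (row order): Design, Sales, Research, Finance, HR, Marketing, Legal, Research, Design, HR
Removing duplicates leaves 7 unique value(s).

7 values:
Design
Finance
HR
Legal
Marketing
Research
Sales


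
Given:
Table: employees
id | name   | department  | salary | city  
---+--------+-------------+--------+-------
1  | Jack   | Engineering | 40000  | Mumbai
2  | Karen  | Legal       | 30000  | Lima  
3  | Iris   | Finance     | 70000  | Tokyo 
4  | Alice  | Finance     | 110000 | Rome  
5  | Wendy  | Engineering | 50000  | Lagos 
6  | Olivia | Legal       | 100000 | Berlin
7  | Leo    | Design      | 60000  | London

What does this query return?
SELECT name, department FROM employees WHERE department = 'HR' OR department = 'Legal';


Filtering: department = 'HR' OR 'Legal'
Matching: 2 rows

2 rows:
Karen, Legal
Olivia, Legal


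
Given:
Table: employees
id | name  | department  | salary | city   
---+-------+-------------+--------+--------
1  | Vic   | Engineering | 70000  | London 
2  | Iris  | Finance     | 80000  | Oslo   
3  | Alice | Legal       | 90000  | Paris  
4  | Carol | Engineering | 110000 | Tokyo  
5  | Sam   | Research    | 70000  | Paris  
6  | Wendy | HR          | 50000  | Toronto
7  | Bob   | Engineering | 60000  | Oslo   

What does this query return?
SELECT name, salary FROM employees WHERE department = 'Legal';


Filtering: department = 'Legal'
Matching rows: 1

1 rows:
Alice, 90000


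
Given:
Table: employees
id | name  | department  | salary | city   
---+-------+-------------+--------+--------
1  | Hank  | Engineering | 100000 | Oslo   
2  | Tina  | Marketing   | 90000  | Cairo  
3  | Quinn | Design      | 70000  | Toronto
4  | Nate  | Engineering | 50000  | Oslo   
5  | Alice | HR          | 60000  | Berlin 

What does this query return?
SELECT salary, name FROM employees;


Projecting columns: salary, name

5 rows:
100000, Hank
90000, Tina
70000, Quinn
50000, Nate
60000, Alice
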